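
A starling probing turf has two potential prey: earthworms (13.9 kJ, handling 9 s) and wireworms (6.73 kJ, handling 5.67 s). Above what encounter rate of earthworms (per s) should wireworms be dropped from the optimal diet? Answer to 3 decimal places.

The zero-one rule: include wireworms iff E₂/h₂ > λE₁/(1+λh₁). Equality gives the switch point.
λE₁h₂ = E₂ + λE₂h₁ ⇒ λ = E₂/(E₁h₂ − E₂h₁) = 6.73/(78.81 − 60.57) = 0.3689 per s.

0.369 per s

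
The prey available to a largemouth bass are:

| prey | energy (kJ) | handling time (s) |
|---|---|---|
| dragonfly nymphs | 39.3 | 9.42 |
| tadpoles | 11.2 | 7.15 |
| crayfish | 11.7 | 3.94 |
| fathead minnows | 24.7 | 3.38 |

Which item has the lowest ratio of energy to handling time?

tadpoles

Profitability E/h (kJ/s): dragonfly nymphs = 39.3/9.42 = 4.17, tadpoles = 11.2/7.15 = 1.57, crayfish = 11.7/3.94 = 2.97, fathead minnows = 24.7/3.38 = 7.31.
Ranked: fathead minnows > dragonfly nymphs > crayfish > tadpoles.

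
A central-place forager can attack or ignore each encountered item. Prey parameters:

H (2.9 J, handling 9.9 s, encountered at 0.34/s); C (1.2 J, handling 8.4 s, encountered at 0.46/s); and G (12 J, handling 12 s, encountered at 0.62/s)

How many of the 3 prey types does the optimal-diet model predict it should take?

1

E/h in descending order: G 1, H 0.293, C 0.143 J/s. The optimal diet is the largest prefix of this list for which every included type satisfies E_i/h_i > R on the types above it.
Rate on top 1: 0.8815. H: 0.293 < 0.8815 → exclude; stop.
Optimal diet: G — 1 of 3 types.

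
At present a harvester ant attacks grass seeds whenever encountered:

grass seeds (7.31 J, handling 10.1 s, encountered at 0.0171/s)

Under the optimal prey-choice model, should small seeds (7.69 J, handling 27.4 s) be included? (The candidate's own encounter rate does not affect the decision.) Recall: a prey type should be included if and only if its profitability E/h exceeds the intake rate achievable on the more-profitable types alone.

Yes

Intake rate on the current diet: R = (0.0171×7.31) / (1 + 0.0171×10.1) = 0.125/1.173 = 0.1066 J/s.
small seeds: E/h = 7.69/27.4 = 0.2807 J/s.
0.2807 > 0.1066, so adding small seeds raises the average — include it.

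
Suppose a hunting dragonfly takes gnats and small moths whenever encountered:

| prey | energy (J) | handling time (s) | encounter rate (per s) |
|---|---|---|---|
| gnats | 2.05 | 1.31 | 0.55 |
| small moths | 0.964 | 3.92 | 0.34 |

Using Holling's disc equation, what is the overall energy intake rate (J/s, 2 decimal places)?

0.48 J/s

R = (0.55×2.05 + 0.34×0.964) / (1 + 0.55×1.31 + 0.34×3.92) = 1.455/3.053 = 0.4766 J/s.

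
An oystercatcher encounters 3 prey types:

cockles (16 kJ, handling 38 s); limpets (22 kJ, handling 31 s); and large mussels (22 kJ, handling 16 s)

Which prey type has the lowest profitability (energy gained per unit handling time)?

In descending order of E/h:
large mussels: 22/16 = 1.38 kJ/s
limpets: 22/31 = 0.71 kJ/s
cockles: 16/38 = 0.421 kJ/s

cockles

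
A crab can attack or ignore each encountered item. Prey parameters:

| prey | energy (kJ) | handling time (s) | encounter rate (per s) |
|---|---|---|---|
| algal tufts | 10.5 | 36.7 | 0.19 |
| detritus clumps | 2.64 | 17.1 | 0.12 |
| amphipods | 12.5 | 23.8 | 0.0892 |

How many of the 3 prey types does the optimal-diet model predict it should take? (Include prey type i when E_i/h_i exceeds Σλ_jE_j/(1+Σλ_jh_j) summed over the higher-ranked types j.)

1

Rank by E/h (kJ/s): amphipods 0.525, algal tufts 0.286, detritus clumps 0.154. Include each in turn until the next type's E/h falls below the running intake rate.
Rate on top 1: 0.357. algal tufts: 0.286 < 0.357 → exclude; stop.
Optimal diet: amphipods — 1 of 3 types.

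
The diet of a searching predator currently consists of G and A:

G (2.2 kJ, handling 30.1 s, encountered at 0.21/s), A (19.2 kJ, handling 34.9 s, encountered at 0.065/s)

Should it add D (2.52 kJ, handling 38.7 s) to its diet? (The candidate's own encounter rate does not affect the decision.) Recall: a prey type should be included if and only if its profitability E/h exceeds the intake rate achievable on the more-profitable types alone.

Intake rate on the current diet: R = (0.21×2.2 + 0.065×19.2) / (1 + 0.21×30.1 + 0.065×34.9) = 1.71/9.589 = 0.1783 kJ/s.
Profitability of D: 2.52/38.7 = 0.06512 kJ/s.
0.06512 < 0.1783, so adding D would lower the average — exclude it.

No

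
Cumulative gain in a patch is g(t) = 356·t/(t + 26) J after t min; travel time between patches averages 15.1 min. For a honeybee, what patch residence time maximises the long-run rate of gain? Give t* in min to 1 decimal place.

19.8 min

Maximise g(t)/(T+t): set derivative to zero → g'(t)(T+t) = g(t).
g'(t) = 356·26/(t + 26)². Setting 356·26/(t+26)² = 356t/[(t+26)(15.1+t)] gives 26(15.1+t) = t(t+26), so t² = 26×15.1 = 392.6.
t* = √392.6 = 19.81 min.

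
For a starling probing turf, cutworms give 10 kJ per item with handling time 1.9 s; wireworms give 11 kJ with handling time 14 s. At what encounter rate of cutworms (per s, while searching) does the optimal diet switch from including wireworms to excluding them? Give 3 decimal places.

The zero-one rule: include wireworms iff E₂/h₂ > λE₁/(1+λh₁). Equality gives the switch point.
λE₁h₂ = E₂ + λE₂h₁ ⇒ λ = E₂/(E₁h₂ − E₂h₁) = 11/(140 − 20.9) = 0.09236 per s.

0.092 per s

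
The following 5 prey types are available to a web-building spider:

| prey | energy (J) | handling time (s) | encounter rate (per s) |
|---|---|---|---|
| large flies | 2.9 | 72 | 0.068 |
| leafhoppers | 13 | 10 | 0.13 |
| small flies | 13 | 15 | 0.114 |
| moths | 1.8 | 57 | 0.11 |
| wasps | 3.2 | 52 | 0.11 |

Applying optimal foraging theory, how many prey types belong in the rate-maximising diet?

Profitabilities (E/h, J/s): leafhoppers 1.3, small flies 0.867, wasps 0.0615, large flies 0.0403, moths 0.0316. Add prey in this order while the next type's profitability exceeds the intake rate on those already taken.
Rate on top 1: 0.7348. small flies: 0.867 > 0.7348 → include.
Rate on top 2: 0.791. wasps: 0.0615 < 0.791 → exclude; stop.
Optimal diet: leafhoppers, small flies — 2 of 5 types.

2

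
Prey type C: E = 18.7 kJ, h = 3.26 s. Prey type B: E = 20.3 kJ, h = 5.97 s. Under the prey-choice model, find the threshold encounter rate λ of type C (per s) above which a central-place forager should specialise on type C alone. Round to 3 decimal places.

0.447 per s

Drop type B once their profitability E₂/h₂ falls below the rate achievable on type C alone: E₂/h₂ = λE₁/(1 + λh₁).
Solve for λ: λE₁h₂ = E₂(1 + λh₁) → λ(E₁h₂ − E₂h₁) = E₂ → λ = E₂/(E₁h₂ − E₂h₁).
λ = 20.3/(18.7×5.97 − 20.3×3.26) = 20.3/45.46 = 0.4465 per s.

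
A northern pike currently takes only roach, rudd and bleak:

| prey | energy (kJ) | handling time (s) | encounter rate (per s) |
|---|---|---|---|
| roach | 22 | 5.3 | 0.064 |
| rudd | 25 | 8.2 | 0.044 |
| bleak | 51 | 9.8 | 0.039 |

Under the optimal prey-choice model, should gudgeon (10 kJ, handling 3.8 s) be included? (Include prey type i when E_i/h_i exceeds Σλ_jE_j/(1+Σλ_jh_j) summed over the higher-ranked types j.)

Current rate: (0.064×22 + 0.044×25 + 0.039×51)/(1 + 0.064×5.3 + 0.044×8.2 + 0.039×9.8) = 2.16 kJ/s.
gudgeon: E/h = 10/3.8 = 2.632 kJ/s.
Since 2.632 > R, including gudgeon increases the long-run rate.

Yes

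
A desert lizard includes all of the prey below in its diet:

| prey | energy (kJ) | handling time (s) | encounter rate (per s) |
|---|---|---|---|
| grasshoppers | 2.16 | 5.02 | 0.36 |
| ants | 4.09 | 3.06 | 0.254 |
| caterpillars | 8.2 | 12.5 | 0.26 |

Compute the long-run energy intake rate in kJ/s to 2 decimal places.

R = Σλ_iE_i / (1 + Σλ_ih_i)
Numerator: 0.36×2.16 + 0.254×4.09 + 0.26×8.2 = 3.948
Denominator: 1 + 0.36×5.02 + 0.254×3.06 + 0.26×12.5 = 6.834
R = 3.948/6.834 = 0.5777 kJ/s

0.58 kJ/s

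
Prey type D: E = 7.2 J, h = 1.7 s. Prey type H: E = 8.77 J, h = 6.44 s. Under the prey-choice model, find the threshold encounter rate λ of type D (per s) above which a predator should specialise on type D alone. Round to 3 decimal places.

0.279 per s

Drop type H once their profitability E₂/h₂ falls below the rate achievable on type D alone: E₂/h₂ = λE₁/(1 + λh₁).
Solve for λ: λE₁h₂ = E₂(1 + λh₁) → λ(E₁h₂ − E₂h₁) = E₂ → λ = E₂/(E₁h₂ − E₂h₁).
λ = 8.77/(7.2×6.44 − 8.77×1.7) = 8.77/31.46 = 0.2788 per s.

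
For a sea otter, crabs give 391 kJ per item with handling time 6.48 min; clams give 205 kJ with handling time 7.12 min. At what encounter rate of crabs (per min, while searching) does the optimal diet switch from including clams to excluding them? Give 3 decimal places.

At the threshold, the rate on crabs alone equals the profitability of clams: λ·391/(1 + λ·6.48) = 205/7.12 = 28.79.
Rearranging, λ(391 − 28.79×6.48) = 28.79, so λ = 28.79/204.4 = 0.1408 per min.

0.141 per min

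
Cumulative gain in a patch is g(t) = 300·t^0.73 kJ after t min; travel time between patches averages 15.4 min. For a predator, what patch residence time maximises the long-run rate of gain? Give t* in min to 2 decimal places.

By the marginal value theorem, leave when the instantaneous gain rate g'(t) equals the habitat-wide average g(t)/(T + t).
g'(t) = 0.73·300·t^-0.27. Setting 0.73·300·t^-0.27 = 300·t^0.73/(15.4+t) gives 0.73(15.4+t) = t, so 0.27·t = 0.73×15.4.
t* = 0.73×15.4/0.27 = 41.64 min.

41.64 min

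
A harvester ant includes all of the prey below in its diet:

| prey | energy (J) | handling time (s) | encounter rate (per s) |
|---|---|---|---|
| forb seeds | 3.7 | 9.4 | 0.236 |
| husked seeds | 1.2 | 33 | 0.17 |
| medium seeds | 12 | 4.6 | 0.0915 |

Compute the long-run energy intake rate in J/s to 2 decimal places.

0.24 J/s

R = Σλ_iE_i / (1 + Σλ_ih_i)
Numerator: 0.236×3.7 + 0.17×1.2 + 0.0915×12 = 2.175
Denominator: 1 + 0.236×9.4 + 0.17×33 + 0.0915×4.6 = 9.249
R = 2.175/9.249 = 0.2352 J/s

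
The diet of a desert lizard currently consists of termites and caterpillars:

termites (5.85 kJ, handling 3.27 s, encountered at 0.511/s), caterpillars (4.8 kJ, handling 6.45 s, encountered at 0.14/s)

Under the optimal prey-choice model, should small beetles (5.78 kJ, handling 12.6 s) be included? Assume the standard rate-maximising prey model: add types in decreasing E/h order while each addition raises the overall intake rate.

No

On termites and caterpillars alone, R = ΣλE/(1+Σλh) = 3.661/3.574 = 1.024 kJ/s.
small beetles: E/h = 5.78/12.6 = 0.4587 kJ/s.
0.4587 < 1.024, so adding small beetles would lower the average — exclude it.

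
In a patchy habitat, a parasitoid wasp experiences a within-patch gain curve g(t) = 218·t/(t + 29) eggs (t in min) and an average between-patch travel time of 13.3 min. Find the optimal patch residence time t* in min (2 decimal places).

Maximise g(t)/(T+t): set derivative to zero → g'(t)(T+t) = g(t).
g'(t) = 218·29/(t + 29)². Setting 218·29/(t+29)² = 218t/[(t+29)(13.3+t)] gives 29(13.3+t) = t(t+29), so t² = 29×13.3 = 385.7.
t* = √385.7 = 19.64 min.

19.64 min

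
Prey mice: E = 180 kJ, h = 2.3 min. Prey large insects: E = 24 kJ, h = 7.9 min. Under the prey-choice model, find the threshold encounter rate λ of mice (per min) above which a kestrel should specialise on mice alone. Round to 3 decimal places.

0.018 per min

Drop large insects once their profitability E₂/h₂ falls below the rate achievable on mice alone: E₂/h₂ = λE₁/(1 + λh₁).
Solve for λ: λE₁h₂ = E₂(1 + λh₁) → λ(E₁h₂ − E₂h₁) = E₂ → λ = E₂/(E₁h₂ − E₂h₁).
λ = 24/(180×7.9 − 24×2.3) = 24/1367 = 0.01756 per min.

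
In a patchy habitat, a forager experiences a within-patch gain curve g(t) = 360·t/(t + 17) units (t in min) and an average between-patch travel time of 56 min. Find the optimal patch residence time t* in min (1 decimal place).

30.9 min

Maximise g(t)/(T+t): set derivative to zero → g'(t)(T+t) = g(t).
g'(t) = 360·17/(t + 17)². Setting 360·17/(t+17)² = 360t/[(t+17)(56+t)] gives 17(56+t) = t(t+17), so t² = 17×56 = 952.
t* = √952 = 30.85 min.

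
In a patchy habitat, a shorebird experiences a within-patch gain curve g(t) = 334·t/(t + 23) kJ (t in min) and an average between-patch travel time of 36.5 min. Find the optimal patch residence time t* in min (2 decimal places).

Optimal t* satisfies g'(t*) = g(t*)/(T + t*).
g'(t) = 334·23/(t + 23)². Setting 334·23/(t+23)² = 334t/[(t+23)(36.5+t)] gives 23(36.5+t) = t(t+23), so t² = 23×36.5 = 839.5.
t* = √839.5 = 28.97 min.

28.97 min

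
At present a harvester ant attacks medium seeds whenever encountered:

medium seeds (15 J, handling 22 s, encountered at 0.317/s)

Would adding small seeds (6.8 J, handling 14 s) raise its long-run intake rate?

Current rate: (0.317×15)/(1 + 0.317×22) = 0.5963 J/s.
small seeds: E/h = 6.8/14 = 0.4857 J/s.
0.4857 < 0.5963, so adding small seeds would lower the average — exclude it.

No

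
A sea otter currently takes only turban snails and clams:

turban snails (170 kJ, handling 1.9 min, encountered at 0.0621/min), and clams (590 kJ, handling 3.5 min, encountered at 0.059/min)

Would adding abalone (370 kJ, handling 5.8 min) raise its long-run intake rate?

On turban snails and clams alone, R = ΣλE/(1+Σλh) = 45.37/1.324 = 34.25 kJ/min.
abalone: E/h = 370/5.8 = 63.79 kJ/min.
63.79 > 34.25, so adding abalone raises the average — include it.

Yes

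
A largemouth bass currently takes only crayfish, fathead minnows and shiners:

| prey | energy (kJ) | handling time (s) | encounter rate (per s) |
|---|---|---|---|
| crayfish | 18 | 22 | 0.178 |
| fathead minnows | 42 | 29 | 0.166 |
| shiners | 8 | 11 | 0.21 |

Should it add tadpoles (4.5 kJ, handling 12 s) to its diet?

Current rate: (0.178×18 + 0.166×42 + 0.21×8)/(1 + 0.178×22 + 0.166×29 + 0.21×11) = 0.9847 kJ/s.
Profitability of tadpoles: 4.5/12 = 0.375 kJ/s.
0.375 < 0.9847, so adding tadpoles would lower the average — exclude it.

No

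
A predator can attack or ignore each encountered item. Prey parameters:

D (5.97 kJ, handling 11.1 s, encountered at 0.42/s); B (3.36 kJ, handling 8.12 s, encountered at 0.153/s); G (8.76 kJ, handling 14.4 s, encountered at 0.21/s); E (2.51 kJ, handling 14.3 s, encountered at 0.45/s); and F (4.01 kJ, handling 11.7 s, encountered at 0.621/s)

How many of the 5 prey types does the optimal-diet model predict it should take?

2

Profitabilities (E/h, kJ/s): G 0.608, D 0.538, B 0.414, F 0.343, E 0.176. Add prey in this order while the next type's profitability exceeds the intake rate on those already taken.
Rate on top 1: 0.4572. D: 0.538 > 0.4572 → include.
Rate on top 2: 0.5005. B: 0.414 < 0.5005 → exclude; stop.
Optimal diet: G, D — 2 of 5 types.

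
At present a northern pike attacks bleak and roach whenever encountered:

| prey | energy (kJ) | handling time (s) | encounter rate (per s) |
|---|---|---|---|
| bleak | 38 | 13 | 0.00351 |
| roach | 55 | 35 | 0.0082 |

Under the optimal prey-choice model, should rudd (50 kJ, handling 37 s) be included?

Current rate: (0.00351×38 + 0.0082×55)/(1 + 0.00351×13 + 0.0082×35) = 0.4385 kJ/s.
rudd: E/h = 50/37 = 1.351 kJ/s.
1.351 > 0.4385, so adding rudd raises the average — include it.

Yes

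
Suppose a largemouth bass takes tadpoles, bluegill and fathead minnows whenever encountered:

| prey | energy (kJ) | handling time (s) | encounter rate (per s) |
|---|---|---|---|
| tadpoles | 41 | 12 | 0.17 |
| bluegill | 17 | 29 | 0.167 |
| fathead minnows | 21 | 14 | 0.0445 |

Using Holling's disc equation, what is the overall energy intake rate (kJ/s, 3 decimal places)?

R = (0.17×41 + 0.167×17 + 0.0445×21) / (1 + 0.17×12 + 0.167×29 + 0.0445×14) = 10.74/8.506 = 1.263 kJ/s.

1.263 kJ/s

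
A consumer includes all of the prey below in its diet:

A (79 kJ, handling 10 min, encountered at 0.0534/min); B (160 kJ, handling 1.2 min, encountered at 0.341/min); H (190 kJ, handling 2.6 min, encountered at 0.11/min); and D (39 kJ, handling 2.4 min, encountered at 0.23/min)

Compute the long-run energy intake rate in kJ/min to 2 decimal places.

31.87 kJ/min

R = (0.0534×79 + 0.341×160 + 0.11×190 + 0.23×39) / (1 + 0.0534×10 + 0.341×1.2 + 0.11×2.6 + 0.23×2.4) = 88.65/2.781 = 31.87 kJ/min.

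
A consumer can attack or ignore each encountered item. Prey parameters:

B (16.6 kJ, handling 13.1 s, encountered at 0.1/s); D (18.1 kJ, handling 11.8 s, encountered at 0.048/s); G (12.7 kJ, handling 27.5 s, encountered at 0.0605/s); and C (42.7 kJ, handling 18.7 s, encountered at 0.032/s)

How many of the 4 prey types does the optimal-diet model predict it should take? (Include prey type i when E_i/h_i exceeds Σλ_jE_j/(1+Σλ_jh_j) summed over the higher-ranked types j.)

3

E/h in descending order: C 2.28, D 1.53, B 1.27, G 0.462 kJ/s. The optimal diet is the largest prefix of this list for which every included type satisfies E_i/h_i > R on the types above it.
Rate on top 1: 0.8549. D: 1.53 > 0.8549 → include.
Rate on top 2: 1.033. B: 1.27 > 1.033 → include.
Rate on top 3: 1.121. G: 0.462 < 1.121 → exclude; stop.
Optimal diet: C, D, B — 3 of 4 types.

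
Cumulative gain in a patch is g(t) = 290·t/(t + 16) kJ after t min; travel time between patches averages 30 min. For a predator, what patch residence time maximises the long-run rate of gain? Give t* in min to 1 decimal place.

21.9 min

By the marginal value theorem, leave when the instantaneous gain rate g'(t) equals the habitat-wide average g(t)/(T + t).
g'(t) = 290·16/(t + 16)². Setting 290·16/(t+16)² = 290t/[(t+16)(30+t)] gives 16(30+t) = t(t+16), so t² = 16×30 = 480.
t* = √480 = 21.91 min.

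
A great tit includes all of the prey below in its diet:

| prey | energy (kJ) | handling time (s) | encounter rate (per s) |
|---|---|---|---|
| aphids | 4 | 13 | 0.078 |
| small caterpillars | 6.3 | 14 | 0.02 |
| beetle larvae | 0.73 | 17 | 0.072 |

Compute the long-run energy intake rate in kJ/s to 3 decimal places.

0.139 kJ/s

Energy encountered per unit search time: 0.078×4 + 0.02×6.3 + 0.072×0.73 = 0.4906 kJ/s.
Handling time per unit search time: 0.078×13 + 0.02×14 + 0.072×17 = 2.518.
Rate = 0.4906/(1 + 2.518) = 0.1394 kJ/s.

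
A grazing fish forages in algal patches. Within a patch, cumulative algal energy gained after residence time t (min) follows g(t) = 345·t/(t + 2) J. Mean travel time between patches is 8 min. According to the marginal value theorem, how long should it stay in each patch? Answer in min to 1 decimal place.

4.0 min

By the marginal value theorem, leave when the instantaneous gain rate g'(t) equals the habitat-wide average g(t)/(T + t).
g'(t) = 345·2/(t + 2)². Setting 345·2/(t+2)² = 345t/[(t+2)(8+t)] gives 2(8+t) = t(t+2), so t² = 2×8 = 16.
t* = √16 = 4 min.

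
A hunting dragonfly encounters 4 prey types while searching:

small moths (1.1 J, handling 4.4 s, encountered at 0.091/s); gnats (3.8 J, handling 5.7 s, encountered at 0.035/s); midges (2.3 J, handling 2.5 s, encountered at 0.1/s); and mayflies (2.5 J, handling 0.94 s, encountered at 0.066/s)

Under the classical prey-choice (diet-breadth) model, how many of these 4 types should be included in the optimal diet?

3

Profitabilities (E/h, J/s): mayflies 2.66, midges 0.92, gnats 0.667, small moths 0.25. Add prey in this order while the next type's profitability exceeds the intake rate on those already taken.
Rate on top 1: 0.1554. midges: 0.92 > 0.1554 → include.
Rate on top 2: 0.3011. gnats: 0.667 > 0.3011 → include.
Rate on top 3: 0.3493. small moths: 0.25 < 0.3493 → exclude; stop.
Optimal diet: mayflies, midges, gnats — 3 of 4 types.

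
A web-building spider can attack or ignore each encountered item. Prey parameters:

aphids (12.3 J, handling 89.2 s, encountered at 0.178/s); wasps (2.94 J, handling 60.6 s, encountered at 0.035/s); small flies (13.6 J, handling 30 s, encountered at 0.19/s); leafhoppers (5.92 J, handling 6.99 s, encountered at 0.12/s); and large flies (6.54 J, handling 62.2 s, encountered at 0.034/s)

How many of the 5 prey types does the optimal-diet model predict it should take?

Rank by E/h (J/s): leafhoppers 0.847, small flies 0.453, aphids 0.138, large flies 0.105, wasps 0.0485. Include each in turn until the next type's E/h falls below the running intake rate.
Rate on top 1: 0.3863. small flies: 0.453 > 0.3863 → include.
Rate on top 2: 0.437. aphids: 0.138 < 0.437 → exclude; stop.
Optimal diet: leafhoppers, small flies — 2 of 5 types.

2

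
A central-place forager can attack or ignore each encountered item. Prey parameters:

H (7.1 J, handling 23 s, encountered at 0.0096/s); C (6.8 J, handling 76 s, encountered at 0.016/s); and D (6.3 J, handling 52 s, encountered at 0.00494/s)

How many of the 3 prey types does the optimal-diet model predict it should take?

3

Profitabilities (E/h, J/s): H 0.309, D 0.121, C 0.0895. Add prey in this order while the next type's profitability exceeds the intake rate on those already taken.
Rate on top 1: 0.05583. D: 0.121 > 0.05583 → include.
Rate on top 2: 0.06719. C: 0.0895 > 0.06719 → include.
Optimal diet: H, D, C — 3 of 3 types.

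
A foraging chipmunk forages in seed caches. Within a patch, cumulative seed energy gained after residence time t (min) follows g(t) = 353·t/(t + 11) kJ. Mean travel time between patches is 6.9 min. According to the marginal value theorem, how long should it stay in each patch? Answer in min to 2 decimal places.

Optimal t* satisfies g'(t*) = g(t*)/(T + t*).
g'(t) = 353·11/(t + 11)². Setting 353·11/(t+11)² = 353t/[(t+11)(6.9+t)] gives 11(6.9+t) = t(t+11), so t² = 11×6.9 = 75.9.
t* = √75.9 = 8.712 min.

8.71 min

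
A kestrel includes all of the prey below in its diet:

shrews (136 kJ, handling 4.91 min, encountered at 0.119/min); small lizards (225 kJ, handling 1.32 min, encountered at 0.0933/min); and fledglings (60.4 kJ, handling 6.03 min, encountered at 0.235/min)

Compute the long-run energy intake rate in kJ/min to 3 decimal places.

R = (0.119×136 + 0.0933×225 + 0.235×60.4) / (1 + 0.119×4.91 + 0.0933×1.32 + 0.235×6.03) = 51.37/3.124 = 16.44 kJ/min.

16.441 kJ/min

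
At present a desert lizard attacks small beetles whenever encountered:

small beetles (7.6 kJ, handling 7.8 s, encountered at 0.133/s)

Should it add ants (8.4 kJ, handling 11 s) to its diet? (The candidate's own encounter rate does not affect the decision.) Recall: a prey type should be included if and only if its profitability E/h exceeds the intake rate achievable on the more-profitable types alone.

On small beetles alone, R = ΣλE/(1+Σλh) = 1.011/2.037 = 0.4961 kJ/s.
Profitability of ants: 8.4/11 = 0.7636 kJ/s.
0.7636 > 0.4961, so adding ants raises the average — include it.

Yes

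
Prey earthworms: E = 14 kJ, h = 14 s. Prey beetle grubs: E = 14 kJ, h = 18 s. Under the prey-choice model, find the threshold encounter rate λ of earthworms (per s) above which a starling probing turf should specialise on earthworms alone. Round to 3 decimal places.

The zero-one rule: include beetle grubs iff E₂/h₂ > λE₁/(1+λh₁). Equality gives the switch point.
λE₁h₂ = E₂ + λE₂h₁ ⇒ λ = E₂/(E₁h₂ − E₂h₁) = 14/(252 − 196) = 0.25 per s.

0.250 per s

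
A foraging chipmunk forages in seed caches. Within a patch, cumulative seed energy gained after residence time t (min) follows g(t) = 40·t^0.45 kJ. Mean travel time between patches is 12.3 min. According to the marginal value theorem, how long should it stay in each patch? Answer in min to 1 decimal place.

10.1 min

Maximise g(t)/(T+t): set derivative to zero → g'(t)(T+t) = g(t).
g'(t) = 0.45·40·t^-0.55. Setting 0.45·40·t^-0.55 = 40·t^0.45/(12.3+t) gives 0.45(12.3+t) = t, so 0.55·t = 0.45×12.3.
t* = 0.45×12.3/0.55 = 10.06 min.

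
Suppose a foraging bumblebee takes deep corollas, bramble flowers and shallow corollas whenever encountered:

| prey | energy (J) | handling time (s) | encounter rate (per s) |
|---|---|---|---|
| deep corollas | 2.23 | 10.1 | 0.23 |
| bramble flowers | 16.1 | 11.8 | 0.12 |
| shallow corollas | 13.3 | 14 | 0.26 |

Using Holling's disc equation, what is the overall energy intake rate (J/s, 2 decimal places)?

Energy encountered per unit search time: 0.23×2.23 + 0.12×16.1 + 0.26×13.3 = 5.903 J/s.
Handling time per unit search time: 0.23×10.1 + 0.12×11.8 + 0.26×14 = 7.379.
Rate = 5.903/(1 + 7.379) = 0.7045 J/s.

0.70 J/s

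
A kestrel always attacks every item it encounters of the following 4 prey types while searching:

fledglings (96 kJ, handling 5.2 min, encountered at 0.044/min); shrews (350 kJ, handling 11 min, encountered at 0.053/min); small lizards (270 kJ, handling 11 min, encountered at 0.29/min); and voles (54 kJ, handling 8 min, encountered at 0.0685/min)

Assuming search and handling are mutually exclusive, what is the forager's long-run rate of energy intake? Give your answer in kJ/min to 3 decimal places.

18.879 kJ/min

R = (0.044×96 + 0.053×350 + 0.29×270 + 0.0685×54) / (1 + 0.044×5.2 + 0.053×11 + 0.29×11 + 0.0685×8) = 104.8/5.55 = 18.88 kJ/min.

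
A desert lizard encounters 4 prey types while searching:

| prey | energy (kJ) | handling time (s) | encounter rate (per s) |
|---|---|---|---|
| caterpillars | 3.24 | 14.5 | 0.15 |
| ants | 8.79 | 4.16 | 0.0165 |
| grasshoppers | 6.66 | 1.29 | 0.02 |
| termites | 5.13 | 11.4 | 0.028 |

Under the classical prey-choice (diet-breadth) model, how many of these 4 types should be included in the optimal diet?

3

E/h in descending order: grasshoppers 5.16, ants 2.11, termites 0.45, caterpillars 0.223 kJ/s. The optimal diet is the largest prefix of this list for which every included type satisfies E_i/h_i > R on the types above it.
Rate on top 1: 0.1298. ants: 2.11 > 0.1298 → include.
Rate on top 2: 0.2542. termites: 0.45 > 0.2542 → include.
Rate on top 3: 0.2984. caterpillars: 0.223 < 0.2984 → exclude; stop.
Optimal diet: grasshoppers, ants, termites — 3 of 4 types.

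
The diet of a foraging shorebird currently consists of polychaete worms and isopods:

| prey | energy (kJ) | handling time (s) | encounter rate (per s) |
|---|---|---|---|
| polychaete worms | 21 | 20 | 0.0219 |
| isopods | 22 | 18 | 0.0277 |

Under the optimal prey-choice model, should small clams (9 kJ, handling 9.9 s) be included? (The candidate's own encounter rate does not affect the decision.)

On polychaete worms and isopods alone, R = ΣλE/(1+Σλh) = 1.069/1.937 = 0.5522 kJ/s.
small clams: E/h = 9/9.9 = 0.9091 kJ/s.
Since 0.9091 > R, including small clams increases the long-run rate.

Yes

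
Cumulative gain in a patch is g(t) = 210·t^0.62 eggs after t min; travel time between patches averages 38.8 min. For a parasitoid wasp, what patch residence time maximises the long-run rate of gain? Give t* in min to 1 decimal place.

By the marginal value theorem, leave when the instantaneous gain rate g'(t) equals the habitat-wide average g(t)/(T + t).
g'(t) = 0.62·210·t^-0.38. Setting 0.62·210·t^-0.38 = 210·t^0.62/(38.8+t) gives 0.62(38.8+t) = t, so 0.38·t = 0.62×38.8.
t* = 0.62×38.8/0.38 = 63.31 min.

63.3 min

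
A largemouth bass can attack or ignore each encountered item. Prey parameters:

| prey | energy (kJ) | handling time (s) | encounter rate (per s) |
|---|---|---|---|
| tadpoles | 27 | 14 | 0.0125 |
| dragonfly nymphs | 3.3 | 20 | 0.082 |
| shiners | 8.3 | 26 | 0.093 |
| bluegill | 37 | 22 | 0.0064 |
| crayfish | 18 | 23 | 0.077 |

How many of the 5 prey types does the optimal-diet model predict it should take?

3

Profitabilities (E/h, kJ/s): tadpoles 1.93, bluegill 1.68, crayfish 0.783, shiners 0.319, dragonfly nymphs 0.165. Add prey in this order while the next type's profitability exceeds the intake rate on those already taken.
Rate on top 1: 0.2872. bluegill: 1.68 > 0.2872 → include.
Rate on top 2: 0.4365. crayfish: 0.783 > 0.4365 → include.
Rate on top 3: 0.6351. shiners: 0.319 < 0.6351 → exclude; stop.
Optimal diet: tadpoles, bluegill, crayfish — 3 of 5 types.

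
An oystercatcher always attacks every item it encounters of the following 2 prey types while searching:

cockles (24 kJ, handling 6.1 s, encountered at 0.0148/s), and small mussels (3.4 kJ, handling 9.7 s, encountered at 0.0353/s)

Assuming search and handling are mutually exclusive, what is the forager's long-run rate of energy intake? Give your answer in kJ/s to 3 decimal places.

0.332 kJ/s

Energy encountered per unit search time: 0.0148×24 + 0.0353×3.4 = 0.4752 kJ/s.
Handling time per unit search time: 0.0148×6.1 + 0.0353×9.7 = 0.4327.
Rate = 0.4752/(1 + 0.4327) = 0.3317 kJ/s.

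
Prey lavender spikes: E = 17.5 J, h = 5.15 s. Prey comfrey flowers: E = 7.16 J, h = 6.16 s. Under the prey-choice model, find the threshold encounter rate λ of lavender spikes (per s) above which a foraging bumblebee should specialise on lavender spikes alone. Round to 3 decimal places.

At the threshold, the rate on lavender spikes alone equals the profitability of comfrey flowers: λ·17.5/(1 + λ·5.15) = 7.16/6.16 = 1.162.
Rearranging, λ(17.5 − 1.162×5.15) = 1.162, so λ = 1.162/11.51 = 0.101 per s.

0.101 per s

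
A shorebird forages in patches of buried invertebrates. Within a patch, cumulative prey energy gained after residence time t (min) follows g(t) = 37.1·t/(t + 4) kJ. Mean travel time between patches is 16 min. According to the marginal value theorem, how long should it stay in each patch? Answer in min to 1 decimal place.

Optimal t* satisfies g'(t*) = g(t*)/(T + t*).
g'(t) = 37.1·4/(t + 4)². Setting 37.1·4/(t+4)² = 37.1t/[(t+4)(16+t)] gives 4(16+t) = t(t+4), so t² = 4×16 = 64.
t* = √64 = 8 min.

8.0 min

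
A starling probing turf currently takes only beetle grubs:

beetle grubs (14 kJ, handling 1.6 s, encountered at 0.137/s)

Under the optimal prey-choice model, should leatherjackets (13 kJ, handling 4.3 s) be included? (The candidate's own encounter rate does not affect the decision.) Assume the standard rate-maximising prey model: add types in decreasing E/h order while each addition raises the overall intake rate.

On beetle grubs alone, R = ΣλE/(1+Σλh) = 1.918/1.219 = 1.573 kJ/s.
Profitability of leatherjackets: 13/4.3 = 3.023 kJ/s.
Since 3.023 > R, including leatherjackets increases the long-run rate.

Yes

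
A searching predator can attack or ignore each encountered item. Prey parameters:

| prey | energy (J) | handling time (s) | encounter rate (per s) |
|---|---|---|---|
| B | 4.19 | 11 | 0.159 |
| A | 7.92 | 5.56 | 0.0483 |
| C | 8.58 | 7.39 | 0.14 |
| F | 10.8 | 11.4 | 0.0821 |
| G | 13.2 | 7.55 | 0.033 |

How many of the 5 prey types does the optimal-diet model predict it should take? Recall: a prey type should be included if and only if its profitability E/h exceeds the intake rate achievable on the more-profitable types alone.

4

Profitabilities (E/h, J/s): G 1.75, A 1.42, C 1.16, F 0.947, B 0.381. Add prey in this order while the next type's profitability exceeds the intake rate on those already taken.
Rate on top 1: 0.3487. A: 1.42 > 0.3487 → include.
Rate on top 2: 0.5391. C: 1.16 > 0.5391 → include.
Rate on top 3: 0.7912. F: 0.947 > 0.7912 → include.
Rate on top 4: 0.8331. B: 0.381 < 0.8331 → exclude; stop.
Optimal diet: G, A, C, F — 4 of 5 types.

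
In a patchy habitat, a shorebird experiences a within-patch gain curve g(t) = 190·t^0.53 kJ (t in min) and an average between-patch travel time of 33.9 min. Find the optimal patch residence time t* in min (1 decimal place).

By the marginal value theorem, leave when the instantaneous gain rate g'(t) equals the habitat-wide average g(t)/(T + t).
g'(t) = 0.53·190·t^-0.47. Setting 0.53·190·t^-0.47 = 190·t^0.53/(33.9+t) gives 0.53(33.9+t) = t, so 0.47·t = 0.53×33.9.
t* = 0.53×33.9/0.47 = 38.23 min.

38.2 min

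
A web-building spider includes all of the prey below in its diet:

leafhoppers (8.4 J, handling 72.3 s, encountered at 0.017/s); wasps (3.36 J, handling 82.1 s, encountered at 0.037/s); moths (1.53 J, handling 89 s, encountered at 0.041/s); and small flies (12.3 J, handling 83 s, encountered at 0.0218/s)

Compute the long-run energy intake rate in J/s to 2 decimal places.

R = (0.017×8.4 + 0.037×3.36 + 0.041×1.53 + 0.0218×12.3) / (1 + 0.017×72.3 + 0.037×82.1 + 0.041×89 + 0.0218×83) = 0.598/10.73 = 0.05576 J/s.

0.06 J/s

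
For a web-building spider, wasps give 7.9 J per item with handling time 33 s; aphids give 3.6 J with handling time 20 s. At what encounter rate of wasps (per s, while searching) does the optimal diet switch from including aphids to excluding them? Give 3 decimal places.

At the threshold, the rate on wasps alone equals the profitability of aphids: λ·7.9/(1 + λ·33) = 3.6/20 = 0.18.
Rearranging, λ(7.9 − 0.18×33) = 0.18, so λ = 0.18/1.96 = 0.09184 per s.

0.092 per s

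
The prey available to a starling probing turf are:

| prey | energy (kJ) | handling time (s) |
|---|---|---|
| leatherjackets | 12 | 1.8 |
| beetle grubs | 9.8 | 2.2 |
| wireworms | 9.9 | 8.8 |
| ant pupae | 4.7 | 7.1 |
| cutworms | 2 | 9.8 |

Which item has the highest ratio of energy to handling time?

leatherjackets

Profitability E/h (kJ/s): leatherjackets = 12/1.8 = 6.67, beetle grubs = 9.8/2.2 = 4.45, wireworms = 9.9/8.8 = 1.12, ant pupae = 4.7/7.1 = 0.662, cutworms = 2/9.8 = 0.204.
Ranked: leatherjackets > beetle grubs > wireworms > ant pupae > cutworms.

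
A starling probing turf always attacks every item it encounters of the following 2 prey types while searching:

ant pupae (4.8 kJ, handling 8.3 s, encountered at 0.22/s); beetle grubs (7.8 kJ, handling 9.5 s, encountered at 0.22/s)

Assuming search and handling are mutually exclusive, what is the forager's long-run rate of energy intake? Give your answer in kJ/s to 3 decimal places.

Energy encountered per unit search time: 0.22×4.8 + 0.22×7.8 = 2.772 kJ/s.
Handling time per unit search time: 0.22×8.3 + 0.22×9.5 = 3.916.
Rate = 2.772/(1 + 3.916) = 0.5639 kJ/s.

0.564 kJ/s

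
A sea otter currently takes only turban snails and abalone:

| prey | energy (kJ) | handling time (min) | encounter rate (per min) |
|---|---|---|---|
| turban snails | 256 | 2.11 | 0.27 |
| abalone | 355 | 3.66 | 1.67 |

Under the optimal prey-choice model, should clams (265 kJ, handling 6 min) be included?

On turban snails and abalone alone, R = ΣλE/(1+Σλh) = 662/7.682 = 86.17 kJ/min.
clams: E/h = 265/6 = 44.17 kJ/min.
44.17 < 86.17, so adding clams would lower the average — exclude it.

No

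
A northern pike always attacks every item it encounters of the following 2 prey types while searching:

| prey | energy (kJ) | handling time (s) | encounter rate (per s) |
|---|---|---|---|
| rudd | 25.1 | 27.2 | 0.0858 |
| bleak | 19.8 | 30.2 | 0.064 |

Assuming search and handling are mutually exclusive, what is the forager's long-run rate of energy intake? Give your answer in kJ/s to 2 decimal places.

0.65 kJ/s

R = (0.0858×25.1 + 0.064×19.8) / (1 + 0.0858×27.2 + 0.064×30.2) = 3.421/5.267 = 0.6495 kJ/s.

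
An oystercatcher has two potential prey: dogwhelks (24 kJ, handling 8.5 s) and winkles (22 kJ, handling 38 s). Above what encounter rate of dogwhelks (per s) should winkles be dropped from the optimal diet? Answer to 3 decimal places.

Drop winkles once their profitability E₂/h₂ falls below the rate achievable on dogwhelks alone: E₂/h₂ = λE₁/(1 + λh₁).
Solve for λ: λE₁h₂ = E₂(1 + λh₁) → λ(E₁h₂ − E₂h₁) = E₂ → λ = E₂/(E₁h₂ − E₂h₁).
λ = 22/(24×38 − 22×8.5) = 22/725 = 0.03034 per s.

0.030 per s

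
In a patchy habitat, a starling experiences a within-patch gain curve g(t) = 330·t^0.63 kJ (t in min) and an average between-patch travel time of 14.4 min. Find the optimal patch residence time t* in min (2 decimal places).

24.52 min

By the marginal value theorem, leave when the instantaneous gain rate g'(t) equals the habitat-wide average g(t)/(T + t).
g'(t) = 0.63·330·t^-0.37. Setting 0.63·330·t^-0.37 = 330·t^0.63/(14.4+t) gives 0.63(14.4+t) = t, so 0.37·t = 0.63×14.4.
t* = 0.63×14.4/0.37 = 24.52 min.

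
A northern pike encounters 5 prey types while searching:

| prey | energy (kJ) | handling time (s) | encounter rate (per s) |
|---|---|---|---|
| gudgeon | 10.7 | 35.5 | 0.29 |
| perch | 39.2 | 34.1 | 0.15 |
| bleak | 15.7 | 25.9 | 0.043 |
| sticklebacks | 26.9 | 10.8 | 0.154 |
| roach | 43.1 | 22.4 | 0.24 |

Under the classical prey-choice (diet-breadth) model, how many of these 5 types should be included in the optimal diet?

Rank by E/h (kJ/s): sticklebacks 2.49, roach 1.92, perch 1.15, bleak 0.606, gudgeon 0.301. Include each in turn until the next type's E/h falls below the running intake rate.
Rate on top 1: 1.555. roach: 1.92 > 1.555 → include.
Rate on top 2: 1.802. perch: 1.15 < 1.802 → exclude; stop.
Optimal diet: sticklebacks, roach — 2 of 5 types.

2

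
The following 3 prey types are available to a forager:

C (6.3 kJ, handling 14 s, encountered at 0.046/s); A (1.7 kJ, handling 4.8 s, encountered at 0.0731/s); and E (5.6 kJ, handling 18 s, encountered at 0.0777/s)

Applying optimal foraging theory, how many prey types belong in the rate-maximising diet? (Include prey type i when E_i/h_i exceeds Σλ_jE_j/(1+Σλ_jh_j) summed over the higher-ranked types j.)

3

Profitabilities (E/h, kJ/s): C 0.45, A 0.354, E 0.311. Add prey in this order while the next type's profitability exceeds the intake rate on those already taken.
Rate on top 1: 0.1763. A: 0.354 > 0.1763 → include.
Rate on top 2: 0.2076. E: 0.311 > 0.2076 → include.
Optimal diet: C, A, E — 3 of 3 types.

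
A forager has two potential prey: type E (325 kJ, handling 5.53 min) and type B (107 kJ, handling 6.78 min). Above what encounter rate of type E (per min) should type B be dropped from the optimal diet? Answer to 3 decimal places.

The zero-one rule: include type B iff E₂/h₂ > λE₁/(1+λh₁). Equality gives the switch point.
λE₁h₂ = E₂ + λE₂h₁ ⇒ λ = E₂/(E₁h₂ − E₂h₁) = 107/(2204 − 591.7) = 0.06639 per min.

0.066 per min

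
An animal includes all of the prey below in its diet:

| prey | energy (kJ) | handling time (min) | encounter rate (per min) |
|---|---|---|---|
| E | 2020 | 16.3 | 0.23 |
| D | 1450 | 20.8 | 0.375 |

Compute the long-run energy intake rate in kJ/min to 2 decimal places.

R = (0.23×2020 + 0.375×1450) / (1 + 0.23×16.3 + 0.375×20.8) = 1008/12.55 = 80.35 kJ/min.

80.35 kJ/min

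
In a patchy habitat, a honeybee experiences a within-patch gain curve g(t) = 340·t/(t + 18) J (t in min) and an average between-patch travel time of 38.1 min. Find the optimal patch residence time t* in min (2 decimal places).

By the marginal value theorem, leave when the instantaneous gain rate g'(t) equals the habitat-wide average g(t)/(T + t).
g'(t) = 340·18/(t + 18)². Setting 340·18/(t+18)² = 340t/[(t+18)(38.1+t)] gives 18(38.1+t) = t(t+18), so t² = 18×38.1 = 685.8.
t* = √685.8 = 26.19 min.

26.19 min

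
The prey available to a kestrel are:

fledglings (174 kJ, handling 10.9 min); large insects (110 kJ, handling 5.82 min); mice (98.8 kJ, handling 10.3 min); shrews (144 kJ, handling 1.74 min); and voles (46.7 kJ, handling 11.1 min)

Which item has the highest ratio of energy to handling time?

In descending order of E/h:
shrews: 144/1.74 = 82.8 kJ/min
large insects: 110/5.82 = 18.9 kJ/min
fledglings: 174/10.9 = 16 kJ/min
mice: 98.8/10.3 = 9.59 kJ/min
voles: 46.7/11.1 = 4.21 kJ/min

shrews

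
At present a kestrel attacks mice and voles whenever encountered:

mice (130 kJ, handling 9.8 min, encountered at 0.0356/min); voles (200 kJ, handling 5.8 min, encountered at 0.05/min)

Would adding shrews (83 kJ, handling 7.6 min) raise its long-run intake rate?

Yes

Intake rate on the current diet: R = (0.0356×130 + 0.05×200) / (1 + 0.0356×9.8 + 0.05×5.8) = 14.63/1.639 = 8.926 kJ/min.
Profitability of shrews: 83/7.6 = 10.92 kJ/min.
10.92 > 8.926, so adding shrews raises the average — include it.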